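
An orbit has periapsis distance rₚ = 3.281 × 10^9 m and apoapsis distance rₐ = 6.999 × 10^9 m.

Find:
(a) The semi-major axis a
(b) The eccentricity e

(a) a = (rₚ + rₐ) / 2 = (3.281e+09 + 6.999e+09) / 2 ≈ 5.14e+09 m = 5.14 × 10^9 m.
(b) e = (rₐ − rₚ) / (rₐ + rₚ) = (6.999e+09 − 3.281e+09) / (6.999e+09 + 3.281e+09) ≈ 0.3617.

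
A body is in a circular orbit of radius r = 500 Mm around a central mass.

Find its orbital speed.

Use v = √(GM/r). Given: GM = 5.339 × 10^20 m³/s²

Convert to SI: r = 500 Mm = 5e+08 m.
For a circular orbit, gravity supplies the centripetal force, so v = √(GM / r).
v = √(5.339e+20 / 5e+08) m/s ≈ 1.033e+06 m/s = 1033 km/s.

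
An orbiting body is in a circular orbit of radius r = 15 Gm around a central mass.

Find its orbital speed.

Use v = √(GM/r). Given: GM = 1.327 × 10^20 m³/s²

Convert to SI: r = 15 Gm = 1.5e+10 m.
For a circular orbit, gravity supplies the centripetal force, so v = √(GM / r).
v = √(1.327e+20 / 1.5e+10) m/s ≈ 9.406e+04 m/s = 94.06 km/s.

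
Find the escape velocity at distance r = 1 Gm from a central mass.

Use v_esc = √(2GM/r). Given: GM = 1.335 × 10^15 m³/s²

Convert to SI: r = 1 Gm = 1e+09 m.
Escape velocity comes from setting total energy to zero: ½v² − GM/r = 0 ⇒ v_esc = √(2GM / r).
v_esc = √(2 · 1.335e+15 / 1e+09) m/s ≈ 1634 m/s = 1.634 km/s.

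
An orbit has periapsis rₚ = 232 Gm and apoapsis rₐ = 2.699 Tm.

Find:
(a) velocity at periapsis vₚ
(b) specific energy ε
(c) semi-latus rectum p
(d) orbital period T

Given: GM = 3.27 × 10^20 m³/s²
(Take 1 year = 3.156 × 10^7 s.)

Convert to SI: rₚ = 232 Gm = 2.32e+11 m; rₐ = 2.699 Tm = 2.699e+12 m.
(a) With a = (rₚ + rₐ)/2 = 1.4655e+12 m, vₚ = √(GM (2/rₚ − 1/a)) = √(3.27e+20 · (2/2.32e+11 − 1/1.4655e+12)) m/s ≈ 5.095e+04 m/s
(b) With a = (rₚ + rₐ)/2 = 1.4655e+12 m, ε = −GM/(2a) = −3.27e+20/(2 · 1.4655e+12) J/kg ≈ -1.116e+08 J/kg
(c) From a = (rₚ + rₐ)/2 = 1.4655e+12 m and e = (rₐ − rₚ)/(rₐ + rₚ) = 0.841692, p = a(1 − e²) = 1.4655e+12 · (1 − (0.841692)²) ≈ 4.273e+11 m
(d) With a = (rₚ + rₐ)/2 = 1.4655e+12 m, T = 2π √(a³/GM) = 2π √((1.4655e+12)³/3.27e+20) s ≈ 6.164e+08 s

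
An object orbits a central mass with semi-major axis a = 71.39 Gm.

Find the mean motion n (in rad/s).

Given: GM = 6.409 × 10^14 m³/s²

Convert to SI: a = 71.39 Gm = 7.139e+10 m.
n = √(GM / a³).
n = √(6.409e+14 / (7.139e+10)³) rad/s ≈ 1.327e-09 rad/s.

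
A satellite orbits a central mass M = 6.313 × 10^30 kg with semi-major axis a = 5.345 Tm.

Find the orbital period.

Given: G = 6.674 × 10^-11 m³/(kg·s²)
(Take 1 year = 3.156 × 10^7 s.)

Convert to SI: a = 5.345 Tm = 5.345e+12 m.
GM = G · M = 6.674e-11 · 6.313e+30 = 4.2133e+20 m³/s².
Kepler's third law: T = 2π √(a³ / GM).
Substituting a = 5.345e+12 m and GM = 4.2133e+20 m³/s²:
T = 2π √((5.345e+12)³ / 4.2133e+20) s
T ≈ 3.783e+09 s = 119.9 years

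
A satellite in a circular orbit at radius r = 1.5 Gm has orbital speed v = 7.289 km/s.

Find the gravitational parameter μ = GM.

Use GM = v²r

Convert to SI: r = 1.5 Gm = 1.5e+09 m; v = 7.289 km/s = 7289 m/s.
For a circular orbit v² = GM/r, so GM = v² · r.
GM = (7289)² · 1.5e+09 m³/s² ≈ 7.969e+16 m³/s² = 7.969 × 10^16 m³/s².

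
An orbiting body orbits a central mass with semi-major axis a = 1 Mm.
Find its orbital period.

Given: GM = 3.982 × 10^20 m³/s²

Convert to SI: a = 1 Mm = 1e+06 m.
Kepler's third law: T = 2π √(a³ / GM).
Substituting a = 1e+06 m and GM = 3.982e+20 m³/s²:
T = 2π √((1e+06)³ / 3.982e+20) s
T ≈ 0.3149 s = 0.3149 seconds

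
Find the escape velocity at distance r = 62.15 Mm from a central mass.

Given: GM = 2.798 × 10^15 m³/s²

Convert to SI: r = 62.15 Mm = 6.215e+07 m.
Escape velocity comes from setting total energy to zero: ½v² − GM/r = 0 ⇒ v_esc = √(2GM / r).
v_esc = √(2 · 2.798e+15 / 6.215e+07) m/s ≈ 9489 m/s = 9.489 km/s.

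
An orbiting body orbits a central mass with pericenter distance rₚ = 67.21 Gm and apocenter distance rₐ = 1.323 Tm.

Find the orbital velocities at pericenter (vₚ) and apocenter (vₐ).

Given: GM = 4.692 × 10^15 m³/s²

Convert to SI: rₚ = 67.21 Gm = 6.721e+10 m; rₐ = 1.323 Tm = 1.323e+12 m.
Use the vis-viva equation v² = GM(2/r − 1/a) with a = (rₚ + rₐ)/2 = (6.721e+10 + 1.323e+12)/2 = 6.95105e+11 m.
vₚ = √(GM · (2/rₚ − 1/a)) = √(4.692e+15 · (2/6.721e+10 − 1/6.95105e+11)) m/s ≈ 364.5 m/s = 364.5 m/s.
vₐ = √(GM · (2/rₐ − 1/a)) = √(4.692e+15 · (2/1.323e+12 − 1/6.95105e+11)) m/s ≈ 18.52 m/s = 18.52 m/s.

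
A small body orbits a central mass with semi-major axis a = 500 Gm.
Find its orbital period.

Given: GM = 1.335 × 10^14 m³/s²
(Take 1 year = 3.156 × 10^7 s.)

Convert to SI: a = 500 Gm = 5e+11 m.
Kepler's third law: T = 2π √(a³ / GM).
Substituting a = 5e+11 m and GM = 1.335e+14 m³/s²:
T = 2π √((5e+11)³ / 1.335e+14) s
T ≈ 1.923e+11 s = 6092 years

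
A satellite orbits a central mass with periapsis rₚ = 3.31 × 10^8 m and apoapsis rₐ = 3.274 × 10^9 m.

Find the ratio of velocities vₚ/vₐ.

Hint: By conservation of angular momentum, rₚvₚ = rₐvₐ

Conservation of angular momentum gives rₚvₚ = rₐvₐ, so vₚ/vₐ = rₐ/rₚ.
vₚ/vₐ = 3.274e+09 / 3.31e+08 ≈ 9.891.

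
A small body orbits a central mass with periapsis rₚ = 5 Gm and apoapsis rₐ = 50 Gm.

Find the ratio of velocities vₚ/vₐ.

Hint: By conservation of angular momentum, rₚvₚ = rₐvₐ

Convert to SI: rₚ = 5 Gm = 5e+09 m; rₐ = 50 Gm = 5e+10 m.
Conservation of angular momentum gives rₚvₚ = rₐvₐ, so vₚ/vₐ = rₐ/rₚ.
vₚ/vₐ = 5e+10 / 5e+09 ≈ 10.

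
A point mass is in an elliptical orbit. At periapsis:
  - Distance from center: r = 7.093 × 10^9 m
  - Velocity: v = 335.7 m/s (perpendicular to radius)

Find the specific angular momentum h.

With v perpendicular to r, h = r · v.
h = 7.093e+09 · 335.7 m²/s ≈ 2.381e+12 m²/s.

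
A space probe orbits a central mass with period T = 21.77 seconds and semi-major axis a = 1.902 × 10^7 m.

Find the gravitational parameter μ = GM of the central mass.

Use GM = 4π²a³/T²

GM = 4π² · a³ / T².
GM = 4π² · (1.902e+07)³ / (21.77)² m³/s² ≈ 5.732e+20 m³/s² = 5.732 × 10^20 m³/s².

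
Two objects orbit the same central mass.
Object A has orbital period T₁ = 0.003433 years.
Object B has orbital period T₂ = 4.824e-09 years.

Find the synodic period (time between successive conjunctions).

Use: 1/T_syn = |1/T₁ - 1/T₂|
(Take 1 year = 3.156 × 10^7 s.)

Convert to SI: T₁ = 0.003433 years = 108345 s; T₂ = 4.824e-09 years = 0.152245 s.
T_syn = |T₁ · T₂ / (T₁ − T₂)|.
T_syn = |108345 · 0.152245 / (108345 − 0.152245)| s ≈ 0.1522 s = 4.824e-09 years.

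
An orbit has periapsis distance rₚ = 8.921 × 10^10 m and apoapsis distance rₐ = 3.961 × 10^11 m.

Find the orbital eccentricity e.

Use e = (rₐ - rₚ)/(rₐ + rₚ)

e = (rₐ − rₚ) / (rₐ + rₚ).
e = (3.961e+11 − 8.921e+10) / (3.961e+11 + 8.921e+10) = 3.0689e+11 / 4.8531e+11 ≈ 0.6324.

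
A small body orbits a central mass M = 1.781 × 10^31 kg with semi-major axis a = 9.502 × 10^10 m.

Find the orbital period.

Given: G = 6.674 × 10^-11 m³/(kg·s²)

GM = G · M = 6.674e-11 · 1.781e+31 = 1.18864e+21 m³/s².
Kepler's third law: T = 2π √(a³ / GM).
Substituting a = 9.502e+10 m and GM = 1.18864e+21 m³/s²:
T = 2π √((9.502e+10)³ / 1.18864e+21) s
T ≈ 5.338e+06 s = 61.78 days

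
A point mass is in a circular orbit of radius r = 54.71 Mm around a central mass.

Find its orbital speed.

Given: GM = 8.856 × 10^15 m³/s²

Convert to SI: r = 54.71 Mm = 5.471e+07 m.
For a circular orbit, gravity supplies the centripetal force, so v = √(GM / r).
v = √(8.856e+15 / 5.471e+07) m/s ≈ 1.272e+04 m/s = 12.72 km/s.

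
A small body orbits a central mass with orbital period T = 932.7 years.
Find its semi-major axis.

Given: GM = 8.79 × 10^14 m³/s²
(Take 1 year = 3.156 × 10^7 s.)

Convert to SI: T = 932.7 years = 2.9436e+10 s.
Invert Kepler's third law: a = (GM · T² / (4π²))^(1/3).
Substituting T = 2.9436e+10 s and GM = 8.79e+14 m³/s²:
a = (8.79e+14 · (2.9436e+10)² / (4π²))^(1/3) m
a ≈ 2.682e+11 m = 268.2 Gm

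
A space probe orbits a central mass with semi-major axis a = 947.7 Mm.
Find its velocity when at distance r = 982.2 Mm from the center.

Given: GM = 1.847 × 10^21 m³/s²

Convert to SI: a = 947.7 Mm = 9.477e+08 m; r = 982.2 Mm = 9.822e+08 m.
Vis-viva: v = √(GM · (2/r − 1/a)).
2/r − 1/a = 2/9.822e+08 − 1/9.477e+08 = 9.81059e-10 m⁻¹.
v = √(1.847e+21 · 9.81059e-10) m/s ≈ 1.346e+06 m/s = 1346 km/s.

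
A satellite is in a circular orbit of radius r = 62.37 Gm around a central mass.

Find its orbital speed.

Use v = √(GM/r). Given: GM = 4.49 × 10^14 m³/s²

Convert to SI: r = 62.37 Gm = 6.237e+10 m.
For a circular orbit, gravity supplies the centripetal force, so v = √(GM / r).
v = √(4.49e+14 / 6.237e+10) m/s ≈ 84.85 m/s = 84.85 m/s.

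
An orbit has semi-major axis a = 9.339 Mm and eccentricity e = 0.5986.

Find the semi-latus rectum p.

Convert to SI: a = 9.339 Mm = 9.339e+06 m.
p = a (1 − e²).
p = 9.339e+06 · (1 − (0.5986)²) = 9.339e+06 · 0.641678 ≈ 5.993e+06 m = 5.993 Mm.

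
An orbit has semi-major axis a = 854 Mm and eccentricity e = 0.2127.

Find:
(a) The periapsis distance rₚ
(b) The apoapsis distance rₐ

Convert to SI: a = 854 Mm = 8.54e+08 m.
(a) rₚ = a(1 − e) = 8.54e+08 · (1 − 0.2127) = 8.54e+08 · 0.7873 ≈ 6.724e+08 m = 672.4 Mm.
(b) rₐ = a(1 + e) = 8.54e+08 · (1 + 0.2127) = 8.54e+08 · 1.2127 ≈ 1.036e+09 m = 1.036 Gm.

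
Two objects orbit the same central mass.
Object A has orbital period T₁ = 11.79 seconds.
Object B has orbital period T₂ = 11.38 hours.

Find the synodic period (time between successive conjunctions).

Convert to SI: T₂ = 11.38 hours = 40968 s.
T_syn = |T₁ · T₂ / (T₁ − T₂)|.
T_syn = |11.79 · 40968 / (11.79 − 40968)| s ≈ 11.79 s = 11.79 seconds.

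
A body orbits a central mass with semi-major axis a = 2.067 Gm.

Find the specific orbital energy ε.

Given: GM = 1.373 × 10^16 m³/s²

Convert to SI: a = 2.067 Gm = 2.067e+09 m.
ε = −GM / (2a).
ε = −1.373e+16 / (2 · 2.067e+09) J/kg ≈ -3.321e+06 J/kg = -3.321 MJ/kg.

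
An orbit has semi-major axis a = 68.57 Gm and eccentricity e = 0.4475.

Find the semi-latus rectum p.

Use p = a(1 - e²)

Convert to SI: a = 68.57 Gm = 6.857e+10 m.
p = a (1 − e²).
p = 6.857e+10 · (1 − (0.4475)²) = 6.857e+10 · 0.799744 ≈ 5.484e+10 m = 54.84 Gm.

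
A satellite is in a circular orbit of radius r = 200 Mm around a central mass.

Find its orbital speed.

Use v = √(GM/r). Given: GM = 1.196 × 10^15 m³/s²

Convert to SI: r = 200 Mm = 2e+08 m.
For a circular orbit, gravity supplies the centripetal force, so v = √(GM / r).
v = √(1.196e+15 / 2e+08) m/s ≈ 2445 m/s = 2.445 km/s.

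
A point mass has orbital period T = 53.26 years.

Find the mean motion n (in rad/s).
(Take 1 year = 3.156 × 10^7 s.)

Convert to SI: T = 53.26 years = 1.68089e+09 s.
n = 2π / T.
n = 2π / 1.68089e+09 s ≈ 3.738e-09 rad/s.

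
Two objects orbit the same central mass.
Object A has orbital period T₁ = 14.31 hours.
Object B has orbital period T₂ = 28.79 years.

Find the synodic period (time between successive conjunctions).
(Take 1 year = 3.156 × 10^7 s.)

Convert to SI: T₁ = 14.31 hours = 51516 s; T₂ = 28.79 years = 9.08612e+08 s.
T_syn = |T₁ · T₂ / (T₁ − T₂)|.
T_syn = |51516 · 9.08612e+08 / (51516 − 9.08612e+08)| s ≈ 5.152e+04 s = 14.31 hours.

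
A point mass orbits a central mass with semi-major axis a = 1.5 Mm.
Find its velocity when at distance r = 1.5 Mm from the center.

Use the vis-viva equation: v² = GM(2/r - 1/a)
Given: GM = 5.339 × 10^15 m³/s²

Convert to SI: a = 1.5 Mm = 1.5e+06 m; r = 1.5 Mm = 1.5e+06 m.
Vis-viva: v = √(GM · (2/r − 1/a)).
2/r − 1/a = 2/1.5e+06 − 1/1.5e+06 = 6.66667e-07 m⁻¹.
v = √(5.339e+15 · 6.66667e-07) m/s ≈ 5.966e+04 m/s = 59.66 km/s.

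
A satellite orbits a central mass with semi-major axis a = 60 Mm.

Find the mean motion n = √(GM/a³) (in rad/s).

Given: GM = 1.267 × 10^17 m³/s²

Convert to SI: a = 60 Mm = 6e+07 m.
n = √(GM / a³).
n = √(1.267e+17 / (6e+07)³) rad/s ≈ 0.0007659 rad/s.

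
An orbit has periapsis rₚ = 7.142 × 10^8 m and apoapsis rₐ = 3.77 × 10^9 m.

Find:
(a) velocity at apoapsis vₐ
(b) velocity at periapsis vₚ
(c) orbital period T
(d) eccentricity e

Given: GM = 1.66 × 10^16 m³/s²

(a) With a = (rₚ + rₐ)/2 = 2.2421e+09 m, vₐ = √(GM (2/rₐ − 1/a)) = √(1.66e+16 · (2/3.77e+09 − 1/2.2421e+09)) m/s ≈ 1184 m/s
(b) With a = (rₚ + rₐ)/2 = 2.2421e+09 m, vₚ = √(GM (2/rₚ − 1/a)) = √(1.66e+16 · (2/7.142e+08 − 1/2.2421e+09)) m/s ≈ 6252 m/s
(c) With a = (rₚ + rₐ)/2 = 2.2421e+09 m, T = 2π √(a³/GM) = 2π √((2.2421e+09)³/1.66e+16) s ≈ 5.177e+06 s
(d) e = (rₐ − rₚ)/(rₐ + rₚ) = (3.77e+09 − 7.142e+08)/(3.77e+09 + 7.142e+08) ≈ 0.6815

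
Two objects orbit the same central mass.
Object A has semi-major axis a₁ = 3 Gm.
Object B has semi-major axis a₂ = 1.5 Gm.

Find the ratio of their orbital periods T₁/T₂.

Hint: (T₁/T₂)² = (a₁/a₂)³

Convert to SI: a₁ = 3 Gm = 3e+09 m; a₂ = 1.5 Gm = 1.5e+09 m.
From Kepler's third law, (T₁/T₂)² = (a₁/a₂)³, so T₁/T₂ = (a₁/a₂)^(3/2).
a₁/a₂ = 3e+09 / 1.5e+09 = 2.
T₁/T₂ = (2)^(3/2) ≈ 2.828.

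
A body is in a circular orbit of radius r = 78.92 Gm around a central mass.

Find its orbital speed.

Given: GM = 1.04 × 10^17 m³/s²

Convert to SI: r = 78.92 Gm = 7.892e+10 m.
For a circular orbit, gravity supplies the centripetal force, so v = √(GM / r).
v = √(1.04e+17 / 7.892e+10) m/s ≈ 1148 m/s = 1.148 km/s.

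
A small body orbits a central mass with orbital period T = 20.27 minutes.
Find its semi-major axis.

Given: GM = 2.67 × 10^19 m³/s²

Convert to SI: T = 20.27 minutes = 1216.2 s.
Invert Kepler's third law: a = (GM · T² / (4π²))^(1/3).
Substituting T = 1216.2 s and GM = 2.67e+19 m³/s²:
a = (2.67e+19 · (1216.2)² / (4π²))^(1/3) m
a ≈ 1e+08 m = 100 Mm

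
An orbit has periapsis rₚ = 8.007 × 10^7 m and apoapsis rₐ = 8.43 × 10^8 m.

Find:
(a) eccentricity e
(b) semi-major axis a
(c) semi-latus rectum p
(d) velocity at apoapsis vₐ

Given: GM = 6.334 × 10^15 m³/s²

(a) e = (rₐ − rₚ)/(rₐ + rₚ) = (8.43e+08 − 8.007e+07)/(8.43e+08 + 8.007e+07) ≈ 0.8265
(b) a = (rₚ + rₐ)/2 = (8.007e+07 + 8.43e+08)/2 ≈ 4.615e+08 m
(c) From a = (rₚ + rₐ)/2 = 4.61535e+08 m and e = (rₐ − rₚ)/(rₐ + rₚ) = 0.826514, p = a(1 − e²) = 4.61535e+08 · (1 − (0.826514)²) ≈ 1.462e+08 m
(d) With a = (rₚ + rₐ)/2 = 4.61535e+08 m, vₐ = √(GM (2/rₐ − 1/a)) = √(6.334e+15 · (2/8.43e+08 − 1/4.61535e+08)) m/s ≈ 1142 m/s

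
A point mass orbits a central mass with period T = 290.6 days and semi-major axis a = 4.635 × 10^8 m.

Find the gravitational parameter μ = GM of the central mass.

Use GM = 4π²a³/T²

Convert to SI: T = 290.6 days = 2.51078e+07 s.
GM = 4π² · a³ / T².
GM = 4π² · (4.635e+08)³ / (2.51078e+07)² m³/s² ≈ 6.236e+12 m³/s² = 6.236 × 10^12 m³/s².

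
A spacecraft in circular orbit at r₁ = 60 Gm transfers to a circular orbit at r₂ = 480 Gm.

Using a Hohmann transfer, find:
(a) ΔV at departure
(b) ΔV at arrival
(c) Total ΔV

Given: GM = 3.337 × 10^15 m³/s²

Convert to SI: r₁ = 60 Gm = 6e+10 m; r₂ = 480 Gm = 4.8e+11 m.
Transfer semi-major axis: a_t = (r₁ + r₂)/2 = (6e+10 + 4.8e+11)/2 = 2.7e+11 m.
Circular speeds: v₁ = √(GM/r₁) = 235.832 m/s, v₂ = √(GM/r₂) = 83.3792 m/s.
Transfer speeds (vis-viva v² = GM(2/r − 1/a_t)): v₁ᵗ = 314.442 m/s, v₂ᵗ = 39.3053 m/s.
(a) ΔV₁ = |v₁ᵗ − v₁| ≈ 78.61 m/s = 78.61 m/s.
(b) ΔV₂ = |v₂ − v₂ᵗ| ≈ 44.07 m/s = 44.07 m/s.
(c) ΔV_total = ΔV₁ + ΔV₂ ≈ 122.7 m/s = 122.7 m/s.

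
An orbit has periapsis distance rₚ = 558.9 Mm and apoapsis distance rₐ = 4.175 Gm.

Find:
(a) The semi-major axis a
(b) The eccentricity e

Convert to SI: rₚ = 558.9 Mm = 5.589e+08 m; rₐ = 4.175 Gm = 4.175e+09 m.
(a) a = (rₚ + rₐ) / 2 = (5.589e+08 + 4.175e+09) / 2 ≈ 2.367e+09 m = 2.367 Gm.
(b) e = (rₐ − rₚ) / (rₐ + rₚ) = (4.175e+09 − 5.589e+08) / (4.175e+09 + 5.589e+08) ≈ 0.7639.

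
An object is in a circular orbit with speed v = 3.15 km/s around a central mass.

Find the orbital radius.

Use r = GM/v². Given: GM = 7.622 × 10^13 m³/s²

Convert to SI: v = 3.15 km/s = 3150 m/s.
For a circular orbit, v² = GM / r, so r = GM / v².
r = 7.622e+13 / (3150)² m ≈ 7.682e+06 m = 7.682 Mm.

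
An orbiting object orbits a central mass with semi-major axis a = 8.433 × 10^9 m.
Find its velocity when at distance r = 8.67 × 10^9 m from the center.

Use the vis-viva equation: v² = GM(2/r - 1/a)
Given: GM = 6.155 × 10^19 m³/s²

Vis-viva: v = √(GM · (2/r − 1/a)).
2/r − 1/a = 2/8.67e+09 − 1/8.433e+09 = 1.12099e-10 m⁻¹.
v = √(6.155e+19 · 1.12099e-10) m/s ≈ 8.306e+04 m/s = 83.06 km/s.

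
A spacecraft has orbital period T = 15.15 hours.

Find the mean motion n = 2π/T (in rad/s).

Convert to SI: T = 15.15 hours = 54540 s.
n = 2π / T.
n = 2π / 54540 s ≈ 0.0001152 rad/s.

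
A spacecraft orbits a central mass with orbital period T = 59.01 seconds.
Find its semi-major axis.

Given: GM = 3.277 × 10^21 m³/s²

Invert Kepler's third law: a = (GM · T² / (4π²))^(1/3).
Substituting T = 59.01 s and GM = 3.277e+21 m³/s²:
a = (3.277e+21 · (59.01)² / (4π²))^(1/3) m
a ≈ 6.612e+07 m = 66.12 Mm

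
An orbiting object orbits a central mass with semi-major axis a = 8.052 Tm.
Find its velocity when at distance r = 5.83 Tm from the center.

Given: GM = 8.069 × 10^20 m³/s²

Convert to SI: a = 8.052 Tm = 8.052e+12 m; r = 5.83 Tm = 5.83e+12 m.
Vis-viva: v = √(GM · (2/r − 1/a)).
2/r − 1/a = 2/5.83e+12 − 1/8.052e+12 = 2.1886e-13 m⁻¹.
v = √(8.069e+20 · 2.1886e-13) m/s ≈ 1.329e+04 m/s = 13.29 km/s.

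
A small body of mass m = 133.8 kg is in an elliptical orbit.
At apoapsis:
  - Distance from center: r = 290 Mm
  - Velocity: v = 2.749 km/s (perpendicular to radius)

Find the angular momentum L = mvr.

Convert to SI: r = 290 Mm = 2.9e+08 m; v = 2.749 km/s = 2749 m/s.
Since v is perpendicular to r, L = m · v · r.
L = 133.8 · 2749 · 2.9e+08 kg·m²/s ≈ 1.067e+14 kg·m²/s.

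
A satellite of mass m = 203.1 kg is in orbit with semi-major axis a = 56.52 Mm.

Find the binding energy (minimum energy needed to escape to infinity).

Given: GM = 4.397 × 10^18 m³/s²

Convert to SI: a = 56.52 Mm = 5.652e+07 m.
Total orbital energy is E = −GMm/(2a); binding energy is E_bind = −E = GMm/(2a).
E_bind = 4.397e+18 · 203.1 / (2 · 5.652e+07) J ≈ 7.9e+12 J = 7.9 TJ.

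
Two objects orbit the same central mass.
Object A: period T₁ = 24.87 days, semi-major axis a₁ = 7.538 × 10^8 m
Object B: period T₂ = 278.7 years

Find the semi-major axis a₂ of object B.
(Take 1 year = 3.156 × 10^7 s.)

Convert to SI: T₁ = 24.87 days = 2.14877e+06 s; T₂ = 278.7 years = 8.79577e+09 s.
Kepler's third law: (T₁/T₂)² = (a₁/a₂)³ ⇒ a₂ = a₁ · (T₂/T₁)^(2/3).
T₂/T₁ = 8.79577e+09 / 2.14877e+06 = 4093.4.
a₂ = 7.538e+08 · (4093.4)^(2/3) m ≈ 1.929e+11 m = 1.929 × 10^11 m.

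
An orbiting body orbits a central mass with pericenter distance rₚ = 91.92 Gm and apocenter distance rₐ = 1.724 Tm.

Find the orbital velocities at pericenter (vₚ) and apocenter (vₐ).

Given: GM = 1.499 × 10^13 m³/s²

Convert to SI: rₚ = 91.92 Gm = 9.192e+10 m; rₐ = 1.724 Tm = 1.724e+12 m.
Use the vis-viva equation v² = GM(2/r − 1/a) with a = (rₚ + rₐ)/2 = (9.192e+10 + 1.724e+12)/2 = 9.0796e+11 m.
vₚ = √(GM · (2/rₚ − 1/a)) = √(1.499e+13 · (2/9.192e+10 − 1/9.0796e+11)) m/s ≈ 17.6 m/s = 17.6 m/s.
vₐ = √(GM · (2/rₐ − 1/a)) = √(1.499e+13 · (2/1.724e+12 − 1/9.0796e+11)) m/s ≈ 0.9382 m/s = 0.9382 m/s.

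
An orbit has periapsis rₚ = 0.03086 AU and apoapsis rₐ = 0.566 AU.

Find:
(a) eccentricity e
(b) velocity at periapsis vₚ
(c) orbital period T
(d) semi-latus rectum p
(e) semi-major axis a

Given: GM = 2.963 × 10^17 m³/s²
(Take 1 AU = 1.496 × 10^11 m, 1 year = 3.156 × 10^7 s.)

Convert to SI: rₚ = 0.03086 AU = 4.61666e+09 m; rₐ = 0.566 AU = 8.46736e+10 m.
(a) e = (rₐ − rₚ)/(rₐ + rₚ) = (8.46736e+10 − 4.61666e+09)/(8.46736e+10 + 4.61666e+09) ≈ 0.8966
(b) With a = (rₚ + rₐ)/2 = 4.46451e+10 m, vₚ = √(GM (2/rₚ − 1/a)) = √(2.963e+17 · (2/4.61666e+09 − 1/4.46451e+10)) m/s ≈ 1.103e+04 m/s
(c) With a = (rₚ + rₐ)/2 = 4.46451e+10 m, T = 2π √(a³/GM) = 2π √((4.46451e+10)³/2.963e+17) s ≈ 1.089e+08 s
(d) From a = (rₚ + rₐ)/2 = 4.46451e+10 m and e = (rₐ − rₚ)/(rₐ + rₚ) = 0.896592, p = a(1 − e²) = 4.46451e+10 · (1 − (0.896592)²) ≈ 8.756e+09 m
(e) a = (rₚ + rₐ)/2 = (4.61666e+09 + 8.46736e+10)/2 ≈ 4.465e+10 m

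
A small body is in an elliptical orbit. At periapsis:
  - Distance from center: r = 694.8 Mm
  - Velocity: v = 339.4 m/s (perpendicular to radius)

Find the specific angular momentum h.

Convert to SI: r = 694.8 Mm = 6.948e+08 m.
With v perpendicular to r, h = r · v.
h = 6.948e+08 · 339.4 m²/s ≈ 2.358e+11 m²/s.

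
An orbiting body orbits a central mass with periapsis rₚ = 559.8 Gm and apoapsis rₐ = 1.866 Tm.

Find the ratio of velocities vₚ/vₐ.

Convert to SI: rₚ = 559.8 Gm = 5.598e+11 m; rₐ = 1.866 Tm = 1.866e+12 m.
Conservation of angular momentum gives rₚvₚ = rₐvₐ, so vₚ/vₐ = rₐ/rₚ.
vₚ/vₐ = 1.866e+12 / 5.598e+11 ≈ 3.333.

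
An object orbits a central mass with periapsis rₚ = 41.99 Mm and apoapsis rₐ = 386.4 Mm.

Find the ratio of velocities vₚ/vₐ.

Convert to SI: rₚ = 41.99 Mm = 4.199e+07 m; rₐ = 386.4 Mm = 3.864e+08 m.
Conservation of angular momentum gives rₚvₚ = rₐvₐ, so vₚ/vₐ = rₐ/rₚ.
vₚ/vₐ = 3.864e+08 / 4.199e+07 ≈ 9.202.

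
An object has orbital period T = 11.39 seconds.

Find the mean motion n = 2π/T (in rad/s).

n = 2π / T.
n = 2π / 11.39 s ≈ 0.5516 rad/s.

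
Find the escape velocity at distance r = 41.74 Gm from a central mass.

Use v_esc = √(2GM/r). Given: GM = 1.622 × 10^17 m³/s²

Convert to SI: r = 41.74 Gm = 4.174e+10 m.
Escape velocity comes from setting total energy to zero: ½v² − GM/r = 0 ⇒ v_esc = √(2GM / r).
v_esc = √(2 · 1.622e+17 / 4.174e+10) m/s ≈ 2788 m/s = 2.788 km/s.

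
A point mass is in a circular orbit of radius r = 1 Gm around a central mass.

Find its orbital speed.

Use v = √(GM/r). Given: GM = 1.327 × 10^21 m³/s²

Convert to SI: r = 1 Gm = 1e+09 m.
For a circular orbit, gravity supplies the centripetal force, so v = √(GM / r).
v = √(1.327e+21 / 1e+09) m/s ≈ 1.152e+06 m/s = 1152 km/s.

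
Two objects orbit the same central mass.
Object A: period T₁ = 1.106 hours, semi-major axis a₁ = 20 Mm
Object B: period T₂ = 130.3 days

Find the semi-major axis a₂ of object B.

Convert to SI: T₁ = 1.106 hours = 3981.6 s; a₁ = 20 Mm = 2e+07 m; T₂ = 130.3 days = 1.12579e+07 s.
Kepler's third law: (T₁/T₂)² = (a₁/a₂)³ ⇒ a₂ = a₁ · (T₂/T₁)^(2/3).
T₂/T₁ = 1.12579e+07 / 3981.6 = 2827.49.
a₂ = 2e+07 · (2827.49)^(2/3) m ≈ 3.999e+09 m = 3.999 Gm.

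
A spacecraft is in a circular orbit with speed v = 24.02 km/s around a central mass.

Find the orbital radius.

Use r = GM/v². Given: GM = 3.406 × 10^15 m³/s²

Convert to SI: v = 24.02 km/s = 24020 m/s.
For a circular orbit, v² = GM / r, so r = GM / v².
r = 3.406e+15 / (24020)² m ≈ 5.903e+06 m = 5.903 Mm.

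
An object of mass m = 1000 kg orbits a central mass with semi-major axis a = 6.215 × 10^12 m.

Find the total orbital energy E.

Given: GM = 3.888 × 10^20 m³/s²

E = −GMm / (2a).
E = −3.888e+20 · 1000 / (2 · 6.215e+12) J ≈ -3.128e+10 J = -31.28 GJ.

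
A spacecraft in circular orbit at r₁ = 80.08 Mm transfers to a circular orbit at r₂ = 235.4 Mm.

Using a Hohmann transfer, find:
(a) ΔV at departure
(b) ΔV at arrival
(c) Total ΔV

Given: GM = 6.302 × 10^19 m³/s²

Convert to SI: r₁ = 80.08 Mm = 8.008e+07 m; r₂ = 235.4 Mm = 2.354e+08 m.
Transfer semi-major axis: a_t = (r₁ + r₂)/2 = (8.008e+07 + 2.354e+08)/2 = 1.5774e+08 m.
Circular speeds: v₁ = √(GM/r₁) = 887109 m/s, v₂ = √(GM/r₂) = 517411 m/s.
Transfer speeds (vis-viva v² = GM(2/r − 1/a_t)): v₁ᵗ = 1.0837e+06 m/s, v₂ᵗ = 368661 m/s.
(a) ΔV₁ = |v₁ᵗ − v₁| ≈ 1.966e+05 m/s = 196.6 km/s.
(b) ΔV₂ = |v₂ − v₂ᵗ| ≈ 1.488e+05 m/s = 148.8 km/s.
(c) ΔV_total = ΔV₁ + ΔV₂ ≈ 3.453e+05 m/s = 345.3 km/s.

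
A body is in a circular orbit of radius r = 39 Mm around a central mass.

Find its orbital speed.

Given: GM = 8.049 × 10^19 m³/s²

Convert to SI: r = 39 Mm = 3.9e+07 m.
For a circular orbit, gravity supplies the centripetal force, so v = √(GM / r).
v = √(8.049e+19 / 3.9e+07) m/s ≈ 1.437e+06 m/s = 1437 km/s.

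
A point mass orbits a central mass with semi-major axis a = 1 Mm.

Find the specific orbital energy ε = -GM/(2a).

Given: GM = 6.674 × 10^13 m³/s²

Convert to SI: a = 1 Mm = 1e+06 m.
ε = −GM / (2a).
ε = −6.674e+13 / (2 · 1e+06) J/kg ≈ -3.337e+07 J/kg = -33.37 MJ/kg.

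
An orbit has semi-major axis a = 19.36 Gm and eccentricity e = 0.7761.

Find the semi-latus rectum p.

Convert to SI: a = 19.36 Gm = 1.936e+10 m.
p = a (1 − e²).
p = 1.936e+10 · (1 − (0.7761)²) = 1.936e+10 · 0.397669 ≈ 7.699e+09 m = 7.699 Gm.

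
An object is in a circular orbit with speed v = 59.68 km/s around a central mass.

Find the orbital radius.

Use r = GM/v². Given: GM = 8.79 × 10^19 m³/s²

Convert to SI: v = 59.68 km/s = 59680 m/s.
For a circular orbit, v² = GM / r, so r = GM / v².
r = 8.79e+19 / (59680)² m ≈ 2.468e+10 m = 24.68 Gm.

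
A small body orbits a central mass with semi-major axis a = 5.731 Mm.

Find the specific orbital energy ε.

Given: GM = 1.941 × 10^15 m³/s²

Convert to SI: a = 5.731 Mm = 5.731e+06 m.
ε = −GM / (2a).
ε = −1.941e+15 / (2 · 5.731e+06) J/kg ≈ -1.693e+08 J/kg = -169.3 MJ/kg.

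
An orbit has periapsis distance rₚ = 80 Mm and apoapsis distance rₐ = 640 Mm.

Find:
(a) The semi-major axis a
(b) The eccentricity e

Convert to SI: rₚ = 80 Mm = 8e+07 m; rₐ = 640 Mm = 6.4e+08 m.
(a) a = (rₚ + rₐ) / 2 = (8e+07 + 6.4e+08) / 2 ≈ 3.6e+08 m = 360 Mm.
(b) e = (rₐ − rₚ) / (rₐ + rₚ) = (6.4e+08 − 8e+07) / (6.4e+08 + 8e+07) ≈ 0.7778.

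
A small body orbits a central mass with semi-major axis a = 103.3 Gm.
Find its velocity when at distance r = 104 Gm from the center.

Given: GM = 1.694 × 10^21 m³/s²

Convert to SI: a = 103.3 Gm = 1.033e+11 m; r = 104 Gm = 1.04e+11 m.
Vis-viva: v = √(GM · (2/r − 1/a)).
2/r − 1/a = 2/1.04e+11 − 1/1.033e+11 = 9.55023e-12 m⁻¹.
v = √(1.694e+21 · 9.55023e-12) m/s ≈ 1.272e+05 m/s = 127.2 km/s.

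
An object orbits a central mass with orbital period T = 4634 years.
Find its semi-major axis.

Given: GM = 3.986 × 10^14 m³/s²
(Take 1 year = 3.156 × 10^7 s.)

Convert to SI: T = 4634 years = 1.46249e+11 s.
Invert Kepler's third law: a = (GM · T² / (4π²))^(1/3).
Substituting T = 1.46249e+11 s and GM = 3.986e+14 m³/s²:
a = (3.986e+14 · (1.46249e+11)² / (4π²))^(1/3) m
a ≈ 6e+11 m = 600 Gm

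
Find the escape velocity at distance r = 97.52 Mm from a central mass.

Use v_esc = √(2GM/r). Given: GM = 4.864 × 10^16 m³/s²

Convert to SI: r = 97.52 Mm = 9.752e+07 m.
Escape velocity comes from setting total energy to zero: ½v² − GM/r = 0 ⇒ v_esc = √(2GM / r).
v_esc = √(2 · 4.864e+16 / 9.752e+07) m/s ≈ 3.158e+04 m/s = 31.58 km/s.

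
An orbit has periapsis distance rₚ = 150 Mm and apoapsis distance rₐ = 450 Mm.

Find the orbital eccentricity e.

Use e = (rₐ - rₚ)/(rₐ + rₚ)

Convert to SI: rₚ = 150 Mm = 1.5e+08 m; rₐ = 450 Mm = 4.5e+08 m.
e = (rₐ − rₚ) / (rₐ + rₚ).
e = (4.5e+08 − 1.5e+08) / (4.5e+08 + 1.5e+08) = 3e+08 / 6e+08 ≈ 0.5.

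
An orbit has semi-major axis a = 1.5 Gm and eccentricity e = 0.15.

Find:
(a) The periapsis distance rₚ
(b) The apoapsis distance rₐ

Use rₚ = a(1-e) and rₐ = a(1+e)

Convert to SI: a = 1.5 Gm = 1.5e+09 m.
(a) rₚ = a(1 − e) = 1.5e+09 · (1 − 0.15) = 1.5e+09 · 0.85 ≈ 1.275e+09 m = 1.275 Gm.
(b) rₐ = a(1 + e) = 1.5e+09 · (1 + 0.15) = 1.5e+09 · 1.15 ≈ 1.725e+09 m = 1.725 Gm.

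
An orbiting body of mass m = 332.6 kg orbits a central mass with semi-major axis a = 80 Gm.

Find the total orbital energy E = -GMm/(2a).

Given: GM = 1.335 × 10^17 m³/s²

Convert to SI: a = 80 Gm = 8e+10 m.
E = −GMm / (2a).
E = −1.335e+17 · 332.6 / (2 · 8e+10) J ≈ -2.775e+08 J = -277.5 MJ.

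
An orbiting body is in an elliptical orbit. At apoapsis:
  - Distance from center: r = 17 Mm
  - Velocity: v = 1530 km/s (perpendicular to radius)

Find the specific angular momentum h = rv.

Convert to SI: r = 17 Mm = 1.7e+07 m; v = 1530 km/s = 1.53e+06 m/s.
With v perpendicular to r, h = r · v.
h = 1.7e+07 · 1.53e+06 m²/s ≈ 2.601e+13 m²/s.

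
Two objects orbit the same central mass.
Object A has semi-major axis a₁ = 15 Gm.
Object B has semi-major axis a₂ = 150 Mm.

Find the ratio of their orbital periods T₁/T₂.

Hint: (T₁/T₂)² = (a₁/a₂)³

Convert to SI: a₁ = 15 Gm = 1.5e+10 m; a₂ = 150 Mm = 1.5e+08 m.
From Kepler's third law, (T₁/T₂)² = (a₁/a₂)³, so T₁/T₂ = (a₁/a₂)^(3/2).
a₁/a₂ = 1.5e+10 / 1.5e+08 = 100.
T₁/T₂ = (100)^(3/2) ≈ 1000.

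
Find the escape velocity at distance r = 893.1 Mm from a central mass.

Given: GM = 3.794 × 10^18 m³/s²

Convert to SI: r = 893.1 Mm = 8.931e+08 m.
Escape velocity comes from setting total energy to zero: ½v² − GM/r = 0 ⇒ v_esc = √(2GM / r).
v_esc = √(2 · 3.794e+18 / 8.931e+08) m/s ≈ 9.218e+04 m/s = 92.18 km/s.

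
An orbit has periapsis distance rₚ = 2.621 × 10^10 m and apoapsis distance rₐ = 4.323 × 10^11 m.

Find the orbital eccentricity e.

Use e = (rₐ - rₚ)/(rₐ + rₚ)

e = (rₐ − rₚ) / (rₐ + rₚ).
e = (4.323e+11 − 2.621e+10) / (4.323e+11 + 2.621e+10) = 4.0609e+11 / 4.5851e+11 ≈ 0.8857.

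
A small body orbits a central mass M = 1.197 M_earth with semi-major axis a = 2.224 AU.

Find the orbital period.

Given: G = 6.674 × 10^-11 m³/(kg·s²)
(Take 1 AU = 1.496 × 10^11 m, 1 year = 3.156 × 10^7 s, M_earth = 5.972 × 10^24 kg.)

Convert to SI: a = 2.224 AU = 3.3271e+11 m; M = 1.197 M_earth = 7.14848e+24 kg.
GM = G · M = 6.674e-11 · 7.14848e+24 = 4.7709e+14 m³/s².
Kepler's third law: T = 2π √(a³ / GM).
Substituting a = 3.3271e+11 m and GM = 4.7709e+14 m³/s²:
T = 2π √((3.3271e+11)³ / 4.7709e+14) s
T ≈ 5.521e+10 s = 1749 years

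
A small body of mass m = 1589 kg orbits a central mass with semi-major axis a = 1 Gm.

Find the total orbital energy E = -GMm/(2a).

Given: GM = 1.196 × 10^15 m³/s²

Convert to SI: a = 1 Gm = 1e+09 m.
E = −GMm / (2a).
E = −1.196e+15 · 1589 / (2 · 1e+09) J ≈ -9.502e+08 J = -950.2 MJ.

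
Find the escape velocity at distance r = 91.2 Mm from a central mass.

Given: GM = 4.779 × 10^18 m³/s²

Convert to SI: r = 91.2 Mm = 9.12e+07 m.
Escape velocity comes from setting total energy to zero: ½v² − GM/r = 0 ⇒ v_esc = √(2GM / r).
v_esc = √(2 · 4.779e+18 / 9.12e+07) m/s ≈ 3.237e+05 m/s = 323.7 km/s.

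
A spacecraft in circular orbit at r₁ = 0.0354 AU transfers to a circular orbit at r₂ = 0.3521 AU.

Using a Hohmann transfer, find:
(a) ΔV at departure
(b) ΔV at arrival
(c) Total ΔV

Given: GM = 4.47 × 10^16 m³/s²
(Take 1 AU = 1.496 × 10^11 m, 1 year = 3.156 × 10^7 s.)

Convert to SI: r₁ = 0.0354 AU = 5.29584e+09 m; r₂ = 0.3521 AU = 5.26742e+10 m.
Transfer semi-major axis: a_t = (r₁ + r₂)/2 = (5.29584e+09 + 5.26742e+10)/2 = 2.8985e+10 m.
Circular speeds: v₁ = √(GM/r₁) = 2905.27 m/s, v₂ = √(GM/r₂) = 921.202 m/s.
Transfer speeds (vis-viva v² = GM(2/r − 1/a_t)): v₁ᵗ = 3916.5 m/s, v₂ᵗ = 393.764 m/s.
(a) ΔV₁ = |v₁ᵗ − v₁| ≈ 1011 m/s = 0.2133 AU/year.
(b) ΔV₂ = |v₂ − v₂ᵗ| ≈ 527.4 m/s = 0.1113 AU/year.
(c) ΔV_total = ΔV₁ + ΔV₂ ≈ 1539 m/s = 0.3246 AU/year.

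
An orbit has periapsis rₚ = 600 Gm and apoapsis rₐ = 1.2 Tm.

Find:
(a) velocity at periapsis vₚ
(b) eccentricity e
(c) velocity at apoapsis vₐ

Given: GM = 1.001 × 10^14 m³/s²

Convert to SI: rₚ = 600 Gm = 6e+11 m; rₐ = 1.2 Tm = 1.2e+12 m.
(a) With a = (rₚ + rₐ)/2 = 9e+11 m, vₚ = √(GM (2/rₚ − 1/a)) = √(1.001e+14 · (2/6e+11 − 1/9e+11)) m/s ≈ 14.91 m/s
(b) e = (rₐ − rₚ)/(rₐ + rₚ) = (1.2e+12 − 6e+11)/(1.2e+12 + 6e+11) ≈ 0.3333
(c) With a = (rₚ + rₐ)/2 = 9e+11 m, vₐ = √(GM (2/rₐ − 1/a)) = √(1.001e+14 · (2/1.2e+12 − 1/9e+11)) m/s ≈ 7.457 m/s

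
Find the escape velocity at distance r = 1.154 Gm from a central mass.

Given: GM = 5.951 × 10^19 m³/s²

Convert to SI: r = 1.154 Gm = 1.154e+09 m.
Escape velocity comes from setting total energy to zero: ½v² − GM/r = 0 ⇒ v_esc = √(2GM / r).
v_esc = √(2 · 5.951e+19 / 1.154e+09) m/s ≈ 3.211e+05 m/s = 321.1 km/s.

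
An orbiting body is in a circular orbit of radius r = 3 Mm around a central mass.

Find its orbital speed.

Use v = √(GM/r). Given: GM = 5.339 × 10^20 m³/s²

Convert to SI: r = 3 Mm = 3e+06 m.
For a circular orbit, gravity supplies the centripetal force, so v = √(GM / r).
v = √(5.339e+20 / 3e+06) m/s ≈ 1.334e+07 m/s = 1.334e+04 km/s.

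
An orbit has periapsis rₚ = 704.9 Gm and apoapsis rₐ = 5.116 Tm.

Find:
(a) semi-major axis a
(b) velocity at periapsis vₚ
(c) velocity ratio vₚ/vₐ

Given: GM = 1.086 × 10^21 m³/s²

Convert to SI: rₚ = 704.9 Gm = 7.049e+11 m; rₐ = 5.116 Tm = 5.116e+12 m.
(a) a = (rₚ + rₐ)/2 = (7.049e+11 + 5.116e+12)/2 ≈ 2.91e+12 m
(b) With a = (rₚ + rₐ)/2 = 2.91045e+12 m, vₚ = √(GM (2/rₚ − 1/a)) = √(1.086e+21 · (2/7.049e+11 − 1/2.91045e+12)) m/s ≈ 5.204e+04 m/s
(c) Conservation of angular momentum (rₚvₚ = rₐvₐ) gives vₚ/vₐ = rₐ/rₚ = 5.116e+12/7.049e+11 ≈ 7.258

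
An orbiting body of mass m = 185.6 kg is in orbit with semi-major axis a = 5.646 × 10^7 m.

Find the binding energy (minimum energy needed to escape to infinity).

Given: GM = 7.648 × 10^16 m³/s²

Total orbital energy is E = −GMm/(2a); binding energy is E_bind = −E = GMm/(2a).
E_bind = 7.648e+16 · 185.6 / (2 · 5.646e+07) J ≈ 1.257e+11 J = 125.7 GJ.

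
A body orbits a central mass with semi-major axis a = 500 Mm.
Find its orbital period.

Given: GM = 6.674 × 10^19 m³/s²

Convert to SI: a = 500 Mm = 5e+08 m.
Kepler's third law: T = 2π √(a³ / GM).
Substituting a = 5e+08 m and GM = 6.674e+19 m³/s²:
T = 2π √((5e+08)³ / 6.674e+19) s
T ≈ 8599 s = 2.389 hours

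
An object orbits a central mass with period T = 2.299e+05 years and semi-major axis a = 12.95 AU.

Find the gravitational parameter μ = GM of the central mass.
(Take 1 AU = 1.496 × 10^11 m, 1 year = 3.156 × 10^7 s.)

Convert to SI: T = 2.299e+05 years = 7.25564e+12 s; a = 12.95 AU = 1.93732e+12 m.
GM = 4π² · a³ / T².
GM = 4π² · (1.93732e+12)³ / (7.25564e+12)² m³/s² ≈ 5.453e+12 m³/s² = 5.453 × 10^12 m³/s².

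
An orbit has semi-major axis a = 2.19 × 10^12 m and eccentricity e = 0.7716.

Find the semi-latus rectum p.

p = a (1 − e²).
p = 2.19e+12 · (1 − (0.7716)²) = 2.19e+12 · 0.404633 ≈ 8.861e+11 m = 8.861 × 10^11 m.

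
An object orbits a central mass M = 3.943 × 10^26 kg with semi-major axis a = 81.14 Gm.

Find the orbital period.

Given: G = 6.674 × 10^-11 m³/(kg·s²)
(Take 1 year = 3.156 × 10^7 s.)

Convert to SI: a = 81.14 Gm = 8.114e+10 m.
GM = G · M = 6.674e-11 · 3.943e+26 = 2.63156e+16 m³/s².
Kepler's third law: T = 2π √(a³ / GM).
Substituting a = 8.114e+10 m and GM = 2.63156e+16 m³/s²:
T = 2π √((8.114e+10)³ / 2.63156e+16) s
T ≈ 8.952e+08 s = 28.37 years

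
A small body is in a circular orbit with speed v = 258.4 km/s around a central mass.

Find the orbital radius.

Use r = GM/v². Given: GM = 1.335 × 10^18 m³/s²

Convert to SI: v = 258.4 km/s = 258400 m/s.
For a circular orbit, v² = GM / r, so r = GM / v².
r = 1.335e+18 / (258400)² m ≈ 1.999e+07 m = 19.99 Mm.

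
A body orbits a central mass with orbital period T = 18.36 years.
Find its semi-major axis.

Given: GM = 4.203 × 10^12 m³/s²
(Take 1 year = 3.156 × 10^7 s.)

Convert to SI: T = 18.36 years = 5.79442e+08 s.
Invert Kepler's third law: a = (GM · T² / (4π²))^(1/3).
Substituting T = 5.79442e+08 s and GM = 4.203e+12 m³/s²:
a = (4.203e+12 · (5.79442e+08)² / (4π²))^(1/3) m
a ≈ 3.294e+09 m = 3.294 Gm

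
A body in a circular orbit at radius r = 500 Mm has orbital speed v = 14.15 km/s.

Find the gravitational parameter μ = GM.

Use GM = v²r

Convert to SI: r = 500 Mm = 5e+08 m; v = 14.15 km/s = 14150 m/s.
For a circular orbit v² = GM/r, so GM = v² · r.
GM = (14150)² · 5e+08 m³/s² ≈ 1.001e+17 m³/s² = 1.001 × 10^17 m³/s².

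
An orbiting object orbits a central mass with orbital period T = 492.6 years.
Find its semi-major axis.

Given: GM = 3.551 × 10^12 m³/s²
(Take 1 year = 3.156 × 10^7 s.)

Convert to SI: T = 492.6 years = 1.55465e+10 s.
Invert Kepler's third law: a = (GM · T² / (4π²))^(1/3).
Substituting T = 1.55465e+10 s and GM = 3.551e+12 m³/s²:
a = (3.551e+12 · (1.55465e+10)² / (4π²))^(1/3) m
a ≈ 2.791e+10 m = 27.91 Gm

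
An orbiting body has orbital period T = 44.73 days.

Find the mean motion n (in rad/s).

Convert to SI: T = 44.73 days = 3.86467e+06 s.
n = 2π / T.
n = 2π / 3.86467e+06 s ≈ 1.626e-06 rad/s.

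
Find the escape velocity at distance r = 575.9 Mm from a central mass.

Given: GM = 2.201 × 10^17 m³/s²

Convert to SI: r = 575.9 Mm = 5.759e+08 m.
Escape velocity comes from setting total energy to zero: ½v² − GM/r = 0 ⇒ v_esc = √(2GM / r).
v_esc = √(2 · 2.201e+17 / 5.759e+08) m/s ≈ 2.765e+04 m/s = 27.65 km/s.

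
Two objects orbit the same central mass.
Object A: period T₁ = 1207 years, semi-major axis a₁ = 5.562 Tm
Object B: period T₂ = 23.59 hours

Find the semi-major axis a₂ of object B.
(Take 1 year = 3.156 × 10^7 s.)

Convert to SI: T₁ = 1207 years = 3.80929e+10 s; a₁ = 5.562 Tm = 5.562e+12 m; T₂ = 23.59 hours = 84924 s.
Kepler's third law: (T₁/T₂)² = (a₁/a₂)³ ⇒ a₂ = a₁ · (T₂/T₁)^(2/3).
T₂/T₁ = 84924 / 3.80929e+10 = 2.22939e-06.
a₂ = 5.562e+12 · (2.22939e-06)^(2/3) m ≈ 9.492e+08 m = 949.2 Mm.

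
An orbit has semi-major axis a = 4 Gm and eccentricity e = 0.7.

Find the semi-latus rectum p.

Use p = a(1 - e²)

Convert to SI: a = 4 Gm = 4e+09 m.
p = a (1 − e²).
p = 4e+09 · (1 − (0.7)²) = 4e+09 · 0.51 ≈ 2.04e+09 m = 2.04 Gm.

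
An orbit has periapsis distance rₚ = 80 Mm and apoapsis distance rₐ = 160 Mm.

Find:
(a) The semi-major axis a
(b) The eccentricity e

Convert to SI: rₚ = 80 Mm = 8e+07 m; rₐ = 160 Mm = 1.6e+08 m.
(a) a = (rₚ + rₐ) / 2 = (8e+07 + 1.6e+08) / 2 ≈ 1.2e+08 m = 120 Mm.
(b) e = (rₐ − rₚ) / (rₐ + rₚ) = (1.6e+08 − 8e+07) / (1.6e+08 + 8e+07) ≈ 0.3333.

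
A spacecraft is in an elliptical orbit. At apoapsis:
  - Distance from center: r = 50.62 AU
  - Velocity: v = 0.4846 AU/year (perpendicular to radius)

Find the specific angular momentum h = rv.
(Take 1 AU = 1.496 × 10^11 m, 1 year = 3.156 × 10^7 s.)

Convert to SI: r = 50.62 AU = 7.57275e+12 m; v = 0.4846 AU/year = 2297.09 m/s.
With v perpendicular to r, h = r · v.
h = 7.57275e+12 · 2297.09 m²/s ≈ 1.74e+16 m²/s.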